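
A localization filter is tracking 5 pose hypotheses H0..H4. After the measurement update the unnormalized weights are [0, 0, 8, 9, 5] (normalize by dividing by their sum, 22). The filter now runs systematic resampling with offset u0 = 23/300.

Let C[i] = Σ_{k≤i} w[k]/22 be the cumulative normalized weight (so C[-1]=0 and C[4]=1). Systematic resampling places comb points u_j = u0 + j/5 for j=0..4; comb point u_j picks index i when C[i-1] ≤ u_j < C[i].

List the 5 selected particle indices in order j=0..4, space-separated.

C = [0, 0, 4/11, 17/22, 1]
j=0: u_0=23/300 ∈ [0, 4/11) → index 2
j=1: u_1=83/300 ∈ [0, 4/11) → index 2
j=2: u_2=143/300 ∈ [4/11, 17/22) → index 3
j=3: u_3=203/300 ∈ [4/11, 17/22) → index 3
j=4: u_4=263/300 ∈ [17/22, 1) → index 4

2 2 3 3 4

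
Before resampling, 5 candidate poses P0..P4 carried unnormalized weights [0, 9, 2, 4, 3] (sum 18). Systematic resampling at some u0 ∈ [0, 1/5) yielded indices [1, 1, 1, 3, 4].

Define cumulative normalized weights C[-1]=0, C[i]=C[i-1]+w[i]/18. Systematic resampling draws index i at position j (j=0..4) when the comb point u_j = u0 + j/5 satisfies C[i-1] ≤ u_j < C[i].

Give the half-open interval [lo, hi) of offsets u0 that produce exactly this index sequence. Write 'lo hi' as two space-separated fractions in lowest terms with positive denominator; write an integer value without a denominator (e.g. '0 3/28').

C = [0, 1/2, 11/18, 5/6, 1]
j=0 picked index 1: u0 ∈ [0, 1/2)
j=1 picked index 1: u0 ∈ [-1/5, 3/10)
j=2 picked index 1: u0 ∈ [-2/5, 1/10)
j=3 picked index 3: u0 ∈ [1/90, 7/30)
j=4 picked index 4: u0 ∈ [1/30, 1/5)
intersection: [1/30, 1/10)

1/30 1/10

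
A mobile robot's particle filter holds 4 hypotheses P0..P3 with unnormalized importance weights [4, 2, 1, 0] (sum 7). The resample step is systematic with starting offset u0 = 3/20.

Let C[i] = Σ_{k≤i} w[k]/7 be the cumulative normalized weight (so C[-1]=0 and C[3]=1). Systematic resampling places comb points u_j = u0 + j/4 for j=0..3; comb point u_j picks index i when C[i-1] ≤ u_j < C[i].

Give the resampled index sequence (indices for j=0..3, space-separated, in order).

C = [4/7, 6/7, 1, 1]
j=0: u_0=3/20 ∈ [0, 4/7) → index 0
j=1: u_1=2/5 ∈ [0, 4/7) → index 0
j=2: u_2=13/20 ∈ [4/7, 6/7) → index 1
j=3: u_3=9/10 ∈ [6/7, 1) → index 2

0 0 1 2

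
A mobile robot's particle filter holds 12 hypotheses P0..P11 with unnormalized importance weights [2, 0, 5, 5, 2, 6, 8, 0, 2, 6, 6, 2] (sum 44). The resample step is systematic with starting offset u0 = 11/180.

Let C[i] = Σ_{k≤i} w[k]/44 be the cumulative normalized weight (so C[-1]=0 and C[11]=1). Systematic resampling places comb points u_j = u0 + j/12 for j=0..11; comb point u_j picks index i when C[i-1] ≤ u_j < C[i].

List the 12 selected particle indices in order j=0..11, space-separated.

2 2 3 4 5 6 6 8 9 9 10 11

C = [1/22, 1/22, 7/44, 3/11, 7/22, 5/11, 7/11, 7/11, 15/22, 9/11, 21/22, 1]
j=0: u_0=11/180 ∈ [1/22, 7/44) → index 2
j=1: u_1=13/90 ∈ [1/22, 7/44) → index 2
j=2: u_2=41/180 ∈ [7/44, 3/11) → index 3
j=3: u_3=14/45 ∈ [3/11, 7/22) → index 4
j=4: u_4=71/180 ∈ [7/22, 5/11) → index 5
j=5: u_5=43/90 ∈ [5/11, 7/11) → index 6
j=6: u_6=101/180 ∈ [5/11, 7/11) → index 6
j=7: u_7=29/45 ∈ [7/11, 15/22) → index 8
j=8: u_8=131/180 ∈ [15/22, 9/11) → index 9
j=9: u_9=73/90 ∈ [15/22, 9/11) → index 9
j=10: u_10=161/180 ∈ [9/11, 21/22) → index 10
j=11: u_11=44/45 ∈ [21/22, 1) → index 11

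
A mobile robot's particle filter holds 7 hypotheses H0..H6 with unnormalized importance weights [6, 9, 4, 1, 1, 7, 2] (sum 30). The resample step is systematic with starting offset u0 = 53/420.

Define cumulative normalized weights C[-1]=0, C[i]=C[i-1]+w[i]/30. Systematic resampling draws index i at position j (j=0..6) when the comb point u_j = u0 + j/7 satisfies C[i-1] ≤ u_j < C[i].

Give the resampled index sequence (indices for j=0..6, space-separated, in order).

0 1 1 2 4 5 6

C = [1/5, 1/2, 19/30, 2/3, 7/10, 14/15, 1]
j=0: u_0=53/420 ∈ [0, 1/5) → index 0
j=1: u_1=113/420 ∈ [1/5, 1/2) → index 1
j=2: u_2=173/420 ∈ [1/5, 1/2) → index 1
j=3: u_3=233/420 ∈ [1/2, 19/30) → index 2
j=4: u_4=293/420 ∈ [2/3, 7/10) → index 4
j=5: u_5=353/420 ∈ [7/10, 14/15) → index 5
j=6: u_6=59/60 ∈ [14/15, 1) → index 6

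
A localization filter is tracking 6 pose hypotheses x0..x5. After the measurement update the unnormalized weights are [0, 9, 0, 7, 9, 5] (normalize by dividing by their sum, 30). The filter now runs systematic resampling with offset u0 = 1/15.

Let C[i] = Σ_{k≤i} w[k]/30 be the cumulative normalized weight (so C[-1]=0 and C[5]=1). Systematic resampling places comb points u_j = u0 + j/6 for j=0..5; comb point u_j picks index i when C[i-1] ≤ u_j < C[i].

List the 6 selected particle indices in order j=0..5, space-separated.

C = [0, 3/10, 3/10, 8/15, 5/6, 1]
j=0: u_0=1/15 ∈ [0, 3/10) → index 1
j=1: u_1=7/30 ∈ [0, 3/10) → index 1
j=2: u_2=2/5 ∈ [3/10, 8/15) → index 3
j=3: u_3=17/30 ∈ [8/15, 5/6) → index 4
j=4: u_4=11/15 ∈ [8/15, 5/6) → index 4
j=5: u_5=9/10 ∈ [5/6, 1) → index 5

1 1 3 4 4 5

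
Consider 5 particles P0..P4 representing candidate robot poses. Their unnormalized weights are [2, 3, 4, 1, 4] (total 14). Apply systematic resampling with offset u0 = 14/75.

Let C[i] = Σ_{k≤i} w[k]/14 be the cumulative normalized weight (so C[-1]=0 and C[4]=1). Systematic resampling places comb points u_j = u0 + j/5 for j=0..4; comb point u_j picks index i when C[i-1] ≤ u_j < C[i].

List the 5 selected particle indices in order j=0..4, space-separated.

1 2 2 4 4

C = [1/7, 5/14, 9/14, 5/7, 1]
j=0: u_0=14/75 ∈ [1/7, 5/14) → index 1
j=1: u_1=29/75 ∈ [5/14, 9/14) → index 2
j=2: u_2=44/75 ∈ [5/14, 9/14) → index 2
j=3: u_3=59/75 ∈ [5/7, 1) → index 4
j=4: u_4=74/75 ∈ [5/7, 1) → index 4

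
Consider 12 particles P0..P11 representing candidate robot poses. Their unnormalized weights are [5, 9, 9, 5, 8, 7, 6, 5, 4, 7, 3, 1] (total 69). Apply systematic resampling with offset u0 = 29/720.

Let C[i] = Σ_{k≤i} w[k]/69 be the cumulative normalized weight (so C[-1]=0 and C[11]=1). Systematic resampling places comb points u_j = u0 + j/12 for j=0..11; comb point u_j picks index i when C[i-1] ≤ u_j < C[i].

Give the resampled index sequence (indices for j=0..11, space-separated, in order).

0 1 2 2 3 4 5 6 6 8 9 10

C = [5/69, 14/69, 1/3, 28/69, 12/23, 43/69, 49/69, 18/23, 58/69, 65/69, 68/69, 1]
j=0: u_0=29/720 ∈ [0, 5/69) → index 0
j=1: u_1=89/720 ∈ [5/69, 14/69) → index 1
j=2: u_2=149/720 ∈ [14/69, 1/3) → index 2
j=3: u_3=209/720 ∈ [14/69, 1/3) → index 2
j=4: u_4=269/720 ∈ [1/3, 28/69) → index 3
j=5: u_5=329/720 ∈ [28/69, 12/23) → index 4
j=6: u_6=389/720 ∈ [12/23, 43/69) → index 5
j=7: u_7=449/720 ∈ [43/69, 49/69) → index 6
j=8: u_8=509/720 ∈ [43/69, 49/69) → index 6
j=9: u_9=569/720 ∈ [18/23, 58/69) → index 8
j=10: u_10=629/720 ∈ [58/69, 65/69) → index 9
j=11: u_11=689/720 ∈ [65/69, 68/69) → index 10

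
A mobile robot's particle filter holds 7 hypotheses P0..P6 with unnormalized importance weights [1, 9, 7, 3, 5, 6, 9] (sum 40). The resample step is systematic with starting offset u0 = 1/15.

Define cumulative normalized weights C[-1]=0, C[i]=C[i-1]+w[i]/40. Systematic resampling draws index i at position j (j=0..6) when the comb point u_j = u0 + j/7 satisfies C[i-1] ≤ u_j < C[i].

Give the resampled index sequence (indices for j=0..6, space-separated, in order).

1 1 2 3 5 6 6

C = [1/40, 1/4, 17/40, 1/2, 5/8, 31/40, 1]
j=0: u_0=1/15 ∈ [1/40, 1/4) → index 1
j=1: u_1=22/105 ∈ [1/40, 1/4) → index 1
j=2: u_2=37/105 ∈ [1/4, 17/40) → index 2
j=3: u_3=52/105 ∈ [17/40, 1/2) → index 3
j=4: u_4=67/105 ∈ [5/8, 31/40) → index 5
j=5: u_5=82/105 ∈ [31/40, 1) → index 6
j=6: u_6=97/105 ∈ [31/40, 1) → index 6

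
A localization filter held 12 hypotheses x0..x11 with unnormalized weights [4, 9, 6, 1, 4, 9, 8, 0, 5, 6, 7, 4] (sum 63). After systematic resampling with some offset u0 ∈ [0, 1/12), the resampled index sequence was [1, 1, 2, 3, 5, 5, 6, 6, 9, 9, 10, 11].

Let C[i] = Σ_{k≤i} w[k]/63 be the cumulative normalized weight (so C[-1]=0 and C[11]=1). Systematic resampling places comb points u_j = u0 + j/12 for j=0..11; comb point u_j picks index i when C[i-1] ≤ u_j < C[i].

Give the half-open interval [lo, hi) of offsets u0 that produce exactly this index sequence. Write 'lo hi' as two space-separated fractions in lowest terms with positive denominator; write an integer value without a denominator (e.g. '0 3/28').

C = [4/63, 13/63, 19/63, 20/63, 8/21, 11/21, 41/63, 41/63, 46/63, 52/63, 59/63, 1]
j=0 picked index 1: u0 ∈ [4/63, 13/63)
j=1 picked index 1: u0 ∈ [-5/252, 31/252)
j=2 picked index 2: u0 ∈ [5/126, 17/126)
j=3 picked index 3: u0 ∈ [13/252, 17/252)
j=4 picked index 5: u0 ∈ [1/21, 4/21)
j=5 picked index 5: u0 ∈ [-1/28, 3/28)
j=6 picked index 6: u0 ∈ [1/42, 19/126)
j=7 picked index 6: u0 ∈ [-5/84, 17/252)
j=8 picked index 9: u0 ∈ [4/63, 10/63)
j=9 picked index 9: u0 ∈ [-5/252, 19/252)
j=10 picked index 10: u0 ∈ [-1/126, 13/126)
j=11 picked index 11: u0 ∈ [5/252, 1/12)
intersection: [4/63, 17/252)

4/63 17/252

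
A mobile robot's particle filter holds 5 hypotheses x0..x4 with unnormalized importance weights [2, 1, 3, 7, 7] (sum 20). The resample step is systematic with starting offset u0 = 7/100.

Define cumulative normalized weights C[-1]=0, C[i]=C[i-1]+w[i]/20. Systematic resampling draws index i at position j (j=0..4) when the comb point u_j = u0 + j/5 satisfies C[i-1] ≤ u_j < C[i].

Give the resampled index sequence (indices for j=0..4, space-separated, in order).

C = [1/10, 3/20, 3/10, 13/20, 1]
j=0: u_0=7/100 ∈ [0, 1/10) → index 0
j=1: u_1=27/100 ∈ [3/20, 3/10) → index 2
j=2: u_2=47/100 ∈ [3/10, 13/20) → index 3
j=3: u_3=67/100 ∈ [13/20, 1) → index 4
j=4: u_4=87/100 ∈ [13/20, 1) → index 4

0 2 3 4 4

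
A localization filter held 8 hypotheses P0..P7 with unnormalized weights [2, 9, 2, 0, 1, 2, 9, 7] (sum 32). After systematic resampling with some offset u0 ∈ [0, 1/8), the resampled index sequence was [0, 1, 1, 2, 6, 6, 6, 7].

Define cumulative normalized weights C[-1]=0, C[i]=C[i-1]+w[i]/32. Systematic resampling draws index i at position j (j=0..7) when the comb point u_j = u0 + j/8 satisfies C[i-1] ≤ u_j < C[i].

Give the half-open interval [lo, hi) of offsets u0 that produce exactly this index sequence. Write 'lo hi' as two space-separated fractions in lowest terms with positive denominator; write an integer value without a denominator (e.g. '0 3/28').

C = [1/16, 11/32, 13/32, 13/32, 7/16, 1/2, 25/32, 1]
j=0 picked index 0: u0 ∈ [0, 1/16)
j=1 picked index 1: u0 ∈ [-1/16, 7/32)
j=2 picked index 1: u0 ∈ [-3/16, 3/32)
j=3 picked index 2: u0 ∈ [-1/32, 1/32)
j=4 picked index 6: u0 ∈ [0, 9/32)
j=5 picked index 6: u0 ∈ [-1/8, 5/32)
j=6 picked index 6: u0 ∈ [-1/4, 1/32)
j=7 picked index 7: u0 ∈ [-3/32, 1/8)
intersection: [0, 1/32)

0 1/32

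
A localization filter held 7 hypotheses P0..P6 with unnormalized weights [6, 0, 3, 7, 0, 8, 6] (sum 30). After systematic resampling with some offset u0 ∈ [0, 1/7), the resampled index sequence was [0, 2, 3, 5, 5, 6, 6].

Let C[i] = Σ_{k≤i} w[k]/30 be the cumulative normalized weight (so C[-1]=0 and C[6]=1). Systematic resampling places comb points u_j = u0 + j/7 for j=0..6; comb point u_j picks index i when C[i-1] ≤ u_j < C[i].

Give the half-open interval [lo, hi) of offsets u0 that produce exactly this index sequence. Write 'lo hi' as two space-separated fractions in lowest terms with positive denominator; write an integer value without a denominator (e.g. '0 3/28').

C = [1/5, 1/5, 3/10, 8/15, 8/15, 4/5, 1]
j=0 picked index 0: u0 ∈ [0, 1/5)
j=1 picked index 2: u0 ∈ [2/35, 11/70)
j=2 picked index 3: u0 ∈ [1/70, 26/105)
j=3 picked index 5: u0 ∈ [11/105, 13/35)
j=4 picked index 5: u0 ∈ [-4/105, 8/35)
j=5 picked index 6: u0 ∈ [3/35, 2/7)
j=6 picked index 6: u0 ∈ [-2/35, 1/7)
intersection: [11/105, 1/7)

11/105 1/7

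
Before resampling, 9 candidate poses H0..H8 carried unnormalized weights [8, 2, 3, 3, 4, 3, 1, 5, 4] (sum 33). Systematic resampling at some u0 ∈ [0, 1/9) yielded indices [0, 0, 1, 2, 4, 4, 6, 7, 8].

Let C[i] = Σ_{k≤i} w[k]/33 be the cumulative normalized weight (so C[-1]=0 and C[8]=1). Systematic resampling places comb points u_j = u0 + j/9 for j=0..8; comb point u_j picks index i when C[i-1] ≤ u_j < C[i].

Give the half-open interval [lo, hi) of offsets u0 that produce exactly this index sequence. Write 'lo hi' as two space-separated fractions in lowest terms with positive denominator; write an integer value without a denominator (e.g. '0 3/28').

4/99 5/99

C = [8/33, 10/33, 13/33, 16/33, 20/33, 23/33, 8/11, 29/33, 1]
j=0 picked index 0: u0 ∈ [0, 8/33)
j=1 picked index 0: u0 ∈ [-1/9, 13/99)
j=2 picked index 1: u0 ∈ [2/99, 8/99)
j=3 picked index 2: u0 ∈ [-1/33, 2/33)
j=4 picked index 4: u0 ∈ [4/99, 16/99)
j=5 picked index 4: u0 ∈ [-7/99, 5/99)
j=6 picked index 6: u0 ∈ [1/33, 2/33)
j=7 picked index 7: u0 ∈ [-5/99, 10/99)
j=8 picked index 8: u0 ∈ [-1/99, 1/9)
intersection: [4/99, 5/99)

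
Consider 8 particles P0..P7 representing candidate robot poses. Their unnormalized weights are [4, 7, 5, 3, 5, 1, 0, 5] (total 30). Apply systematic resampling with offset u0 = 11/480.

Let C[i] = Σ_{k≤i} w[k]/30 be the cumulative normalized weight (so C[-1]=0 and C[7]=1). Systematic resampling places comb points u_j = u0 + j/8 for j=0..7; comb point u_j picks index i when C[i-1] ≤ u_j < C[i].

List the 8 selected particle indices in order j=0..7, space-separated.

C = [2/15, 11/30, 8/15, 19/30, 4/5, 5/6, 5/6, 1]
j=0: u_0=11/480 ∈ [0, 2/15) → index 0
j=1: u_1=71/480 ∈ [2/15, 11/30) → index 1
j=2: u_2=131/480 ∈ [2/15, 11/30) → index 1
j=3: u_3=191/480 ∈ [11/30, 8/15) → index 2
j=4: u_4=251/480 ∈ [11/30, 8/15) → index 2
j=5: u_5=311/480 ∈ [19/30, 4/5) → index 4
j=6: u_6=371/480 ∈ [19/30, 4/5) → index 4
j=7: u_7=431/480 ∈ [5/6, 1) → index 7

0 1 1 2 2 4 4 7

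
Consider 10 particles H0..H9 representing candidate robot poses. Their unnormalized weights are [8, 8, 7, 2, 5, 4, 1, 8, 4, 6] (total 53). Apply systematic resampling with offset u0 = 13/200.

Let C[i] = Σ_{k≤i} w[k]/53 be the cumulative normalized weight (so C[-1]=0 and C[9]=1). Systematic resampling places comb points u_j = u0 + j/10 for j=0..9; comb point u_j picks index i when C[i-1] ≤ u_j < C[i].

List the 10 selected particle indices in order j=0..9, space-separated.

C = [8/53, 16/53, 23/53, 25/53, 30/53, 34/53, 35/53, 43/53, 47/53, 1]
j=0: u_0=13/200 ∈ [0, 8/53) → index 0
j=1: u_1=33/200 ∈ [8/53, 16/53) → index 1
j=2: u_2=53/200 ∈ [8/53, 16/53) → index 1
j=3: u_3=73/200 ∈ [16/53, 23/53) → index 2
j=4: u_4=93/200 ∈ [23/53, 25/53) → index 3
j=5: u_5=113/200 ∈ [25/53, 30/53) → index 4
j=6: u_6=133/200 ∈ [35/53, 43/53) → index 7
j=7: u_7=153/200 ∈ [35/53, 43/53) → index 7
j=8: u_8=173/200 ∈ [43/53, 47/53) → index 8
j=9: u_9=193/200 ∈ [47/53, 1) → index 9

0 1 1 2 3 4 7 7 8 9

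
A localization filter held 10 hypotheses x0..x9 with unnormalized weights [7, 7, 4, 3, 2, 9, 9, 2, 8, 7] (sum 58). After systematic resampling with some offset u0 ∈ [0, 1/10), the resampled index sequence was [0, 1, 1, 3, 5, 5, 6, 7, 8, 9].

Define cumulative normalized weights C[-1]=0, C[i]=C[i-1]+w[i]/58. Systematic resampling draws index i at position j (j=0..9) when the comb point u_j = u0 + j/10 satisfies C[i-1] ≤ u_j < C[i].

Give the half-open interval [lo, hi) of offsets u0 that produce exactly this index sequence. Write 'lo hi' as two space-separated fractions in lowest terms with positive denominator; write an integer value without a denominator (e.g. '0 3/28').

3/145 6/145

C = [7/58, 7/29, 9/29, 21/58, 23/58, 16/29, 41/58, 43/58, 51/58, 1]
j=0 picked index 0: u0 ∈ [0, 7/58)
j=1 picked index 1: u0 ∈ [3/145, 41/290)
j=2 picked index 1: u0 ∈ [-23/290, 6/145)
j=3 picked index 3: u0 ∈ [3/290, 9/145)
j=4 picked index 5: u0 ∈ [-1/290, 22/145)
j=5 picked index 5: u0 ∈ [-3/29, 3/58)
j=6 picked index 6: u0 ∈ [-7/145, 31/290)
j=7 picked index 7: u0 ∈ [1/145, 6/145)
j=8 picked index 8: u0 ∈ [-17/290, 23/290)
j=9 picked index 9: u0 ∈ [-3/145, 1/10)
intersection: [3/145, 6/145)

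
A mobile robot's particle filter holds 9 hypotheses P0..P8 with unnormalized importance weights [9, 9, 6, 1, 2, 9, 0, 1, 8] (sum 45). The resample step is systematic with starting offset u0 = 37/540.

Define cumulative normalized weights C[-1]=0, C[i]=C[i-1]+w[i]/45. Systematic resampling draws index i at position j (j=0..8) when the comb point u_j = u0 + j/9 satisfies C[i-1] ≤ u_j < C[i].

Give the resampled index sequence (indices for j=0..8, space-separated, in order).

C = [1/5, 2/5, 8/15, 5/9, 3/5, 4/5, 4/5, 37/45, 1]
j=0: u_0=37/540 ∈ [0, 1/5) → index 0
j=1: u_1=97/540 ∈ [0, 1/5) → index 0
j=2: u_2=157/540 ∈ [1/5, 2/5) → index 1
j=3: u_3=217/540 ∈ [2/5, 8/15) → index 2
j=4: u_4=277/540 ∈ [2/5, 8/15) → index 2
j=5: u_5=337/540 ∈ [3/5, 4/5) → index 5
j=6: u_6=397/540 ∈ [3/5, 4/5) → index 5
j=7: u_7=457/540 ∈ [37/45, 1) → index 8
j=8: u_8=517/540 ∈ [37/45, 1) → index 8

0 0 1 2 2 5 5 8 8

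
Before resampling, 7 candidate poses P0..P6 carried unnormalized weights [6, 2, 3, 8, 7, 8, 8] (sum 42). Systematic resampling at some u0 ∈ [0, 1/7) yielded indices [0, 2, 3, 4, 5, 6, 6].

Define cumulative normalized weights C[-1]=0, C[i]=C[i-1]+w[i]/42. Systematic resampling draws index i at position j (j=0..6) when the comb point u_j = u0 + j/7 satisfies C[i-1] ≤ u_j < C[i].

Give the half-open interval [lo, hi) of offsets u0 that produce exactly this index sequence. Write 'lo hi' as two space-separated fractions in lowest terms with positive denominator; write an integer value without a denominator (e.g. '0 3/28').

2/21 5/42

C = [1/7, 4/21, 11/42, 19/42, 13/21, 17/21, 1]
j=0 picked index 0: u0 ∈ [0, 1/7)
j=1 picked index 2: u0 ∈ [1/21, 5/42)
j=2 picked index 3: u0 ∈ [-1/42, 1/6)
j=3 picked index 4: u0 ∈ [1/42, 4/21)
j=4 picked index 5: u0 ∈ [1/21, 5/21)
j=5 picked index 6: u0 ∈ [2/21, 2/7)
j=6 picked index 6: u0 ∈ [-1/21, 1/7)
intersection: [2/21, 5/42)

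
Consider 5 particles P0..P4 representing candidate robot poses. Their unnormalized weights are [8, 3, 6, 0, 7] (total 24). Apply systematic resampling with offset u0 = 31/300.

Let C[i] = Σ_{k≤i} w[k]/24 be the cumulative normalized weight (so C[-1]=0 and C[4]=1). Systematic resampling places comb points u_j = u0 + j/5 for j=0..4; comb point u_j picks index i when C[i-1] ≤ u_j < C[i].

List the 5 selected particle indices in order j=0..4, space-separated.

C = [1/3, 11/24, 17/24, 17/24, 1]
j=0: u_0=31/300 ∈ [0, 1/3) → index 0
j=1: u_1=91/300 ∈ [0, 1/3) → index 0
j=2: u_2=151/300 ∈ [11/24, 17/24) → index 2
j=3: u_3=211/300 ∈ [11/24, 17/24) → index 2
j=4: u_4=271/300 ∈ [17/24, 1) → index 4

0 0 2 2 4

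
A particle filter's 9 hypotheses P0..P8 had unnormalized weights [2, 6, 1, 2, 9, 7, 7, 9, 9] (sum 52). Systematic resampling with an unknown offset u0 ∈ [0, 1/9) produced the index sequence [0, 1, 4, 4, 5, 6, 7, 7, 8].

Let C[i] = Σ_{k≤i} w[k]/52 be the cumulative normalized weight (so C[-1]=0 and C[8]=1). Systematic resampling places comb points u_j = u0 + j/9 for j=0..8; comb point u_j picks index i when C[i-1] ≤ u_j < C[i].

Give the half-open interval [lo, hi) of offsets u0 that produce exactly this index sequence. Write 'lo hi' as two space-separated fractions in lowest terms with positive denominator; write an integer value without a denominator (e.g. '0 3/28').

0 1/26

C = [1/26, 2/13, 9/52, 11/52, 5/13, 27/52, 17/26, 43/52, 1]
j=0 picked index 0: u0 ∈ [0, 1/26)
j=1 picked index 1: u0 ∈ [-17/234, 5/117)
j=2 picked index 4: u0 ∈ [-5/468, 19/117)
j=3 picked index 4: u0 ∈ [-19/156, 2/39)
j=4 picked index 5: u0 ∈ [-7/117, 35/468)
j=5 picked index 6: u0 ∈ [-17/468, 23/234)
j=6 picked index 7: u0 ∈ [-1/78, 25/156)
j=7 picked index 7: u0 ∈ [-29/234, 23/468)
j=8 picked index 8: u0 ∈ [-29/468, 1/9)
intersection: [0, 1/26)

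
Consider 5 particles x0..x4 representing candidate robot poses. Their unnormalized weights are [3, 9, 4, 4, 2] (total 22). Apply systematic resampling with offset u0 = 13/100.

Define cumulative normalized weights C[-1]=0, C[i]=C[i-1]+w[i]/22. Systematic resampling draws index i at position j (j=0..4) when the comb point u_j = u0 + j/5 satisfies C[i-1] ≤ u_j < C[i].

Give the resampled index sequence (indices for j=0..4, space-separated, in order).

0 1 1 3 4

C = [3/22, 6/11, 8/11, 10/11, 1]
j=0: u_0=13/100 ∈ [0, 3/22) → index 0
j=1: u_1=33/100 ∈ [3/22, 6/11) → index 1
j=2: u_2=53/100 ∈ [3/22, 6/11) → index 1
j=3: u_3=73/100 ∈ [8/11, 10/11) → index 3
j=4: u_4=93/100 ∈ [10/11, 1) → index 4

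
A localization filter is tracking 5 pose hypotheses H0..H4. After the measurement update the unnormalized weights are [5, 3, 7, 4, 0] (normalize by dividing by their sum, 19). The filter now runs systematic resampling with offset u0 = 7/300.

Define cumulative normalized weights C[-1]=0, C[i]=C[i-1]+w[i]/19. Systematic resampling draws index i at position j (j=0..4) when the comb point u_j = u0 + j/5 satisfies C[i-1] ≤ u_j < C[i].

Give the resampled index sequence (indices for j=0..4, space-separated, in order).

0 0 2 2 3

C = [5/19, 8/19, 15/19, 1, 1]
j=0: u_0=7/300 ∈ [0, 5/19) → index 0
j=1: u_1=67/300 ∈ [0, 5/19) → index 0
j=2: u_2=127/300 ∈ [8/19, 15/19) → index 2
j=3: u_3=187/300 ∈ [8/19, 15/19) → index 2
j=4: u_4=247/300 ∈ [15/19, 1) → index 3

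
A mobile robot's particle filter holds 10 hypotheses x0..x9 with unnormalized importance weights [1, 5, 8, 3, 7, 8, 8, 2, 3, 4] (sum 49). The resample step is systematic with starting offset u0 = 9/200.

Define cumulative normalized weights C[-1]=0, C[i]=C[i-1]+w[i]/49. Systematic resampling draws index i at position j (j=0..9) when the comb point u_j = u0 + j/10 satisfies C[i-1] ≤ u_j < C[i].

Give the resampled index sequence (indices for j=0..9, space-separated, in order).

1 2 2 3 4 5 5 6 7 9

C = [1/49, 6/49, 2/7, 17/49, 24/49, 32/49, 40/49, 6/7, 45/49, 1]
j=0: u_0=9/200 ∈ [1/49, 6/49) → index 1
j=1: u_1=29/200 ∈ [6/49, 2/7) → index 2
j=2: u_2=49/200 ∈ [6/49, 2/7) → index 2
j=3: u_3=69/200 ∈ [2/7, 17/49) → index 3
j=4: u_4=89/200 ∈ [17/49, 24/49) → index 4
j=5: u_5=109/200 ∈ [24/49, 32/49) → index 5
j=6: u_6=129/200 ∈ [24/49, 32/49) → index 5
j=7: u_7=149/200 ∈ [32/49, 40/49) → index 6
j=8: u_8=169/200 ∈ [40/49, 6/7) → index 7
j=9: u_9=189/200 ∈ [45/49, 1) → index 9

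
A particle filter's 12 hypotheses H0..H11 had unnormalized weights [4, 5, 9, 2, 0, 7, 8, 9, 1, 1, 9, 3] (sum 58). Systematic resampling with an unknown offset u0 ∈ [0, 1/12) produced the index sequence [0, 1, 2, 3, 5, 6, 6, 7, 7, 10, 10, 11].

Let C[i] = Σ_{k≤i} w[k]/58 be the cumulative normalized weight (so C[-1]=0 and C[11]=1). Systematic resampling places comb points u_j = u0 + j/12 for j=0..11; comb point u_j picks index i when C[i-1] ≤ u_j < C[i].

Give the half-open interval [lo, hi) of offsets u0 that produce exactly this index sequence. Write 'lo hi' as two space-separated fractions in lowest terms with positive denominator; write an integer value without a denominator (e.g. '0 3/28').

C = [2/29, 9/58, 9/29, 10/29, 10/29, 27/58, 35/58, 22/29, 45/58, 23/29, 55/58, 1]
j=0 picked index 0: u0 ∈ [0, 2/29)
j=1 picked index 1: u0 ∈ [-5/348, 25/348)
j=2 picked index 2: u0 ∈ [-1/87, 25/174)
j=3 picked index 3: u0 ∈ [7/116, 11/116)
j=4 picked index 5: u0 ∈ [1/87, 23/174)
j=5 picked index 6: u0 ∈ [17/348, 65/348)
j=6 picked index 6: u0 ∈ [-1/29, 3/29)
j=7 picked index 7: u0 ∈ [7/348, 61/348)
j=8 picked index 7: u0 ∈ [-11/174, 8/87)
j=9 picked index 10: u0 ∈ [5/116, 23/116)
j=10 picked index 10: u0 ∈ [-7/174, 10/87)
j=11 picked index 11: u0 ∈ [11/348, 1/12)
intersection: [7/116, 2/29)

7/116 2/29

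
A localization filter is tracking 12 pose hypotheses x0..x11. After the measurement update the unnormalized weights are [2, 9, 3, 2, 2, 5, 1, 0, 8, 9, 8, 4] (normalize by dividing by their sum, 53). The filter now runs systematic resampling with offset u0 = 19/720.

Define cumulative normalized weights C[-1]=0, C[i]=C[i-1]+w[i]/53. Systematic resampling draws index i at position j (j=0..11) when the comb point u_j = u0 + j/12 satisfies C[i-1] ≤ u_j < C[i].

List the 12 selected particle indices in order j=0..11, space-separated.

C = [2/53, 11/53, 14/53, 16/53, 18/53, 23/53, 24/53, 24/53, 32/53, 41/53, 49/53, 1]
j=0: u_0=19/720 ∈ [0, 2/53) → index 0
j=1: u_1=79/720 ∈ [2/53, 11/53) → index 1
j=2: u_2=139/720 ∈ [2/53, 11/53) → index 1
j=3: u_3=199/720 ∈ [14/53, 16/53) → index 3
j=4: u_4=259/720 ∈ [18/53, 23/53) → index 5
j=5: u_5=319/720 ∈ [23/53, 24/53) → index 6
j=6: u_6=379/720 ∈ [24/53, 32/53) → index 8
j=7: u_7=439/720 ∈ [32/53, 41/53) → index 9
j=8: u_8=499/720 ∈ [32/53, 41/53) → index 9
j=9: u_9=559/720 ∈ [41/53, 49/53) → index 10
j=10: u_10=619/720 ∈ [41/53, 49/53) → index 10
j=11: u_11=679/720 ∈ [49/53, 1) → index 11

0 1 1 3 5 6 8 9 9 10 10 11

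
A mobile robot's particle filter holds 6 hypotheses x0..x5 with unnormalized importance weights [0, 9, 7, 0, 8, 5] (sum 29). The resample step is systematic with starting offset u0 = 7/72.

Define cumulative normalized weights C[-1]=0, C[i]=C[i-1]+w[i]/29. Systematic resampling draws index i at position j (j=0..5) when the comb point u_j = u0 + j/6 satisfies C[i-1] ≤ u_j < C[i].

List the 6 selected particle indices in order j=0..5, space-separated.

C = [0, 9/29, 16/29, 16/29, 24/29, 1]
j=0: u_0=7/72 ∈ [0, 9/29) → index 1
j=1: u_1=19/72 ∈ [0, 9/29) → index 1
j=2: u_2=31/72 ∈ [9/29, 16/29) → index 2
j=3: u_3=43/72 ∈ [16/29, 24/29) → index 4
j=4: u_4=55/72 ∈ [16/29, 24/29) → index 4
j=5: u_5=67/72 ∈ [24/29, 1) → index 5

1 1 2 4 4 5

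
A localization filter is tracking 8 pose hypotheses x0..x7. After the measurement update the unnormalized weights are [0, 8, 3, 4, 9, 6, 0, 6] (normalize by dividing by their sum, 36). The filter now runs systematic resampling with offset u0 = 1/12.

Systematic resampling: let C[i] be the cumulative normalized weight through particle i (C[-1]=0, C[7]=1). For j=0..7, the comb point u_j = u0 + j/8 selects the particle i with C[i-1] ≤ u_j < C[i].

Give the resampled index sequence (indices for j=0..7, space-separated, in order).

1 1 3 4 4 5 7 7

C = [0, 2/9, 11/36, 5/12, 2/3, 5/6, 5/6, 1]
j=0: u_0=1/12 ∈ [0, 2/9) → index 1
j=1: u_1=5/24 ∈ [0, 2/9) → index 1
j=2: u_2=1/3 ∈ [11/36, 5/12) → index 3
j=3: u_3=11/24 ∈ [5/12, 2/3) → index 4
j=4: u_4=7/12 ∈ [5/12, 2/3) → index 4
j=5: u_5=17/24 ∈ [2/3, 5/6) → index 5
j=6: u_6=5/6 ∈ [5/6, 1) → index 7
j=7: u_7=23/24 ∈ [5/6, 1) → index 7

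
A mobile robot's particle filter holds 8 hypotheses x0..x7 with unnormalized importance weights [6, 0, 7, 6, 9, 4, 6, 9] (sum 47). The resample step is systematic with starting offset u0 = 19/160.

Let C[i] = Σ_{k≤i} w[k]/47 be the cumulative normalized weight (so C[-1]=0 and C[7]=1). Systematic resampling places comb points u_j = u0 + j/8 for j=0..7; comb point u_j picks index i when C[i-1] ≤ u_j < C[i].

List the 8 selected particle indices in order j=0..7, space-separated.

C = [6/47, 6/47, 13/47, 19/47, 28/47, 32/47, 38/47, 1]
j=0: u_0=19/160 ∈ [0, 6/47) → index 0
j=1: u_1=39/160 ∈ [6/47, 13/47) → index 2
j=2: u_2=59/160 ∈ [13/47, 19/47) → index 3
j=3: u_3=79/160 ∈ [19/47, 28/47) → index 4
j=4: u_4=99/160 ∈ [28/47, 32/47) → index 5
j=5: u_5=119/160 ∈ [32/47, 38/47) → index 6
j=6: u_6=139/160 ∈ [38/47, 1) → index 7
j=7: u_7=159/160 ∈ [38/47, 1) → index 7

0 2 3 4 5 6 7 7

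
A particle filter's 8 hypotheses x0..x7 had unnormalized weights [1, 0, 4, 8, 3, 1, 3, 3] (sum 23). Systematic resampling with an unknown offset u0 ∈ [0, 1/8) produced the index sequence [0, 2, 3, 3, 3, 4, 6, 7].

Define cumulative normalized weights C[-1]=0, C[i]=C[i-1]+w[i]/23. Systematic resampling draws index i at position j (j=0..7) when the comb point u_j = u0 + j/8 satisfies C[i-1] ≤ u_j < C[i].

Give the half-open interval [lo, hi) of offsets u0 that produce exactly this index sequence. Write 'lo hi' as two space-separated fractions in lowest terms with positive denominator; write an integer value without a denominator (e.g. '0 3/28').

0 1/23

C = [1/23, 1/23, 5/23, 13/23, 16/23, 17/23, 20/23, 1]
j=0 picked index 0: u0 ∈ [0, 1/23)
j=1 picked index 2: u0 ∈ [-15/184, 17/184)
j=2 picked index 3: u0 ∈ [-3/92, 29/92)
j=3 picked index 3: u0 ∈ [-29/184, 35/184)
j=4 picked index 3: u0 ∈ [-13/46, 3/46)
j=5 picked index 4: u0 ∈ [-11/184, 13/184)
j=6 picked index 6: u0 ∈ [-1/92, 11/92)
j=7 picked index 7: u0 ∈ [-1/184, 1/8)
intersection: [0, 1/23)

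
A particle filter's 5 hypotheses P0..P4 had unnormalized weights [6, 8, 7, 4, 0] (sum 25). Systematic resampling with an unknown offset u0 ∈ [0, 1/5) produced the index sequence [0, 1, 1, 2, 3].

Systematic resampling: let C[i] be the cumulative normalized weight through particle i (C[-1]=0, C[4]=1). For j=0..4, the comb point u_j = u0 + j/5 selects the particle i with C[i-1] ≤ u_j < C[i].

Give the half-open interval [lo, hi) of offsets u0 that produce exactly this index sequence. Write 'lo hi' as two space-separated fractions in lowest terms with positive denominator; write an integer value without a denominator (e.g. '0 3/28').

C = [6/25, 14/25, 21/25, 1, 1]
j=0 picked index 0: u0 ∈ [0, 6/25)
j=1 picked index 1: u0 ∈ [1/25, 9/25)
j=2 picked index 1: u0 ∈ [-4/25, 4/25)
j=3 picked index 2: u0 ∈ [-1/25, 6/25)
j=4 picked index 3: u0 ∈ [1/25, 1/5)
intersection: [1/25, 4/25)

1/25 4/25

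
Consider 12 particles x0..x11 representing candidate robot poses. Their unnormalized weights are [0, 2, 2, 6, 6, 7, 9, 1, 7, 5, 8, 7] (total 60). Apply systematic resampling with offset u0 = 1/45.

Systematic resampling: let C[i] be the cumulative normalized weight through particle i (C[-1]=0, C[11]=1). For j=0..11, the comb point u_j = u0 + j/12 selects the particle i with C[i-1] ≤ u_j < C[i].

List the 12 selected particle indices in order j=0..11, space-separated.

C = [0, 1/30, 1/15, 1/6, 4/15, 23/60, 8/15, 11/20, 2/3, 3/4, 53/60, 1]
j=0: u_0=1/45 ∈ [0, 1/30) → index 1
j=1: u_1=19/180 ∈ [1/15, 1/6) → index 3
j=2: u_2=17/90 ∈ [1/6, 4/15) → index 4
j=3: u_3=49/180 ∈ [4/15, 23/60) → index 5
j=4: u_4=16/45 ∈ [4/15, 23/60) → index 5
j=5: u_5=79/180 ∈ [23/60, 8/15) → index 6
j=6: u_6=47/90 ∈ [23/60, 8/15) → index 6
j=7: u_7=109/180 ∈ [11/20, 2/3) → index 8
j=8: u_8=31/45 ∈ [2/3, 3/4) → index 9
j=9: u_9=139/180 ∈ [3/4, 53/60) → index 10
j=10: u_10=77/90 ∈ [3/4, 53/60) → index 10
j=11: u_11=169/180 ∈ [53/60, 1) → index 11

1 3 4 5 5 6 6 8 9 10 10 11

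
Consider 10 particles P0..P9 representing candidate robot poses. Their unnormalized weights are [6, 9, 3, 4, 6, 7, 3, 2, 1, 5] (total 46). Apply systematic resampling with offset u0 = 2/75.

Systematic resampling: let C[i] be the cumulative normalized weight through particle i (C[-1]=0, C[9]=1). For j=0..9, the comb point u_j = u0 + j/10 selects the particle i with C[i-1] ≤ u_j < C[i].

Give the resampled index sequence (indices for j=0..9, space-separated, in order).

C = [3/23, 15/46, 9/23, 11/23, 14/23, 35/46, 19/23, 20/23, 41/46, 1]
j=0: u_0=2/75 ∈ [0, 3/23) → index 0
j=1: u_1=19/150 ∈ [0, 3/23) → index 0
j=2: u_2=17/75 ∈ [3/23, 15/46) → index 1
j=3: u_3=49/150 ∈ [15/46, 9/23) → index 2
j=4: u_4=32/75 ∈ [9/23, 11/23) → index 3
j=5: u_5=79/150 ∈ [11/23, 14/23) → index 4
j=6: u_6=47/75 ∈ [14/23, 35/46) → index 5
j=7: u_7=109/150 ∈ [14/23, 35/46) → index 5
j=8: u_8=62/75 ∈ [19/23, 20/23) → index 7
j=9: u_9=139/150 ∈ [41/46, 1) → index 9

0 0 1 2 3 4 5 5 7 9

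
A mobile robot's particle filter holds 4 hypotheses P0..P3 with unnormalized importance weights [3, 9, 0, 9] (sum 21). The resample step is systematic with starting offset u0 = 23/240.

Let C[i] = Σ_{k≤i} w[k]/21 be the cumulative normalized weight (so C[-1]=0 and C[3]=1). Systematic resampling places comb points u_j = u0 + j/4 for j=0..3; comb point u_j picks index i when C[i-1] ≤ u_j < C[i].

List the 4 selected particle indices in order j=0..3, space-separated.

0 1 3 3

C = [1/7, 4/7, 4/7, 1]
j=0: u_0=23/240 ∈ [0, 1/7) → index 0
j=1: u_1=83/240 ∈ [1/7, 4/7) → index 1
j=2: u_2=143/240 ∈ [4/7, 1) → index 3
j=3: u_3=203/240 ∈ [4/7, 1) → index 3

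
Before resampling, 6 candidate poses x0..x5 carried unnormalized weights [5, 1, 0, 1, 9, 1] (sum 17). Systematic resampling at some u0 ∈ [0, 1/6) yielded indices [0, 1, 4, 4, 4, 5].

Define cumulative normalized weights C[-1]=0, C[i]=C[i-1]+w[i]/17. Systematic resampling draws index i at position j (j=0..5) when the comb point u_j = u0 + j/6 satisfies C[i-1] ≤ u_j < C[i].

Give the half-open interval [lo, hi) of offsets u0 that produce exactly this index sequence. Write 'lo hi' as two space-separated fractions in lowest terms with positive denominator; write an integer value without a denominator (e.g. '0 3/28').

C = [5/17, 6/17, 6/17, 7/17, 16/17, 1]
j=0 picked index 0: u0 ∈ [0, 5/17)
j=1 picked index 1: u0 ∈ [13/102, 19/102)
j=2 picked index 4: u0 ∈ [4/51, 31/51)
j=3 picked index 4: u0 ∈ [-3/34, 15/34)
j=4 picked index 4: u0 ∈ [-13/51, 14/51)
j=5 picked index 5: u0 ∈ [11/102, 1/6)
intersection: [13/102, 1/6)

13/102 1/6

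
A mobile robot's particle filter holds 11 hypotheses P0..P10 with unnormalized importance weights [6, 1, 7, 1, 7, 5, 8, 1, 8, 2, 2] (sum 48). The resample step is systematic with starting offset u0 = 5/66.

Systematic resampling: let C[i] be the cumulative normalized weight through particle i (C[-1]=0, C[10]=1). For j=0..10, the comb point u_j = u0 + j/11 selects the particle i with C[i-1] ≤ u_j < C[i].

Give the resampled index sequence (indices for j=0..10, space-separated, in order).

0 2 2 4 4 5 6 6 8 8 10

C = [1/8, 7/48, 7/24, 5/16, 11/24, 9/16, 35/48, 3/4, 11/12, 23/24, 1]
j=0: u_0=5/66 ∈ [0, 1/8) → index 0
j=1: u_1=1/6 ∈ [7/48, 7/24) → index 2
j=2: u_2=17/66 ∈ [7/48, 7/24) → index 2
j=3: u_3=23/66 ∈ [5/16, 11/24) → index 4
j=4: u_4=29/66 ∈ [5/16, 11/24) → index 4
j=5: u_5=35/66 ∈ [11/24, 9/16) → index 5
j=6: u_6=41/66 ∈ [9/16, 35/48) → index 6
j=7: u_7=47/66 ∈ [9/16, 35/48) → index 6
j=8: u_8=53/66 ∈ [3/4, 11/12) → index 8
j=9: u_9=59/66 ∈ [3/4, 11/12) → index 8
j=10: u_10=65/66 ∈ [23/24, 1) → index 10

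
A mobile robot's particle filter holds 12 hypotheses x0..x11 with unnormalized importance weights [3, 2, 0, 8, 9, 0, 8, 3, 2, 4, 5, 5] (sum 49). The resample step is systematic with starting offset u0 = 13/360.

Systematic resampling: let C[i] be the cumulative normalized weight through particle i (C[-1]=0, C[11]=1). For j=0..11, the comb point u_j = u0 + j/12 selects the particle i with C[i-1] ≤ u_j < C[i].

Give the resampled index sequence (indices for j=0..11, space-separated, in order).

0 3 3 4 4 6 6 7 8 9 10 11

C = [3/49, 5/49, 5/49, 13/49, 22/49, 22/49, 30/49, 33/49, 5/7, 39/49, 44/49, 1]
j=0: u_0=13/360 ∈ [0, 3/49) → index 0
j=1: u_1=43/360 ∈ [5/49, 13/49) → index 3
j=2: u_2=73/360 ∈ [5/49, 13/49) → index 3
j=3: u_3=103/360 ∈ [13/49, 22/49) → index 4
j=4: u_4=133/360 ∈ [13/49, 22/49) → index 4
j=5: u_5=163/360 ∈ [22/49, 30/49) → index 6
j=6: u_6=193/360 ∈ [22/49, 30/49) → index 6
j=7: u_7=223/360 ∈ [30/49, 33/49) → index 7
j=8: u_8=253/360 ∈ [33/49, 5/7) → index 8
j=9: u_9=283/360 ∈ [5/7, 39/49) → index 9
j=10: u_10=313/360 ∈ [39/49, 44/49) → index 10
j=11: u_11=343/360 ∈ [44/49, 1) → index 11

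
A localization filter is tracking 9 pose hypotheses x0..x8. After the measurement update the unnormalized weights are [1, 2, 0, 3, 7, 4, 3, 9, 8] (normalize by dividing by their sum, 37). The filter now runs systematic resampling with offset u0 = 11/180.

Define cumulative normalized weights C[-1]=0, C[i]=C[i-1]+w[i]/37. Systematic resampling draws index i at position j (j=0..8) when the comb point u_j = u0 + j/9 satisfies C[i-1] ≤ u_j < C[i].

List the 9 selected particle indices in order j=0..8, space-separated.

1 4 4 5 6 7 7 8 8

C = [1/37, 3/37, 3/37, 6/37, 13/37, 17/37, 20/37, 29/37, 1]
j=0: u_0=11/180 ∈ [1/37, 3/37) → index 1
j=1: u_1=31/180 ∈ [6/37, 13/37) → index 4
j=2: u_2=17/60 ∈ [6/37, 13/37) → index 4
j=3: u_3=71/180 ∈ [13/37, 17/37) → index 5
j=4: u_4=91/180 ∈ [17/37, 20/37) → index 6
j=5: u_5=37/60 ∈ [20/37, 29/37) → index 7
j=6: u_6=131/180 ∈ [20/37, 29/37) → index 7
j=7: u_7=151/180 ∈ [29/37, 1) → index 8
j=8: u_8=19/20 ∈ [29/37, 1) → index 8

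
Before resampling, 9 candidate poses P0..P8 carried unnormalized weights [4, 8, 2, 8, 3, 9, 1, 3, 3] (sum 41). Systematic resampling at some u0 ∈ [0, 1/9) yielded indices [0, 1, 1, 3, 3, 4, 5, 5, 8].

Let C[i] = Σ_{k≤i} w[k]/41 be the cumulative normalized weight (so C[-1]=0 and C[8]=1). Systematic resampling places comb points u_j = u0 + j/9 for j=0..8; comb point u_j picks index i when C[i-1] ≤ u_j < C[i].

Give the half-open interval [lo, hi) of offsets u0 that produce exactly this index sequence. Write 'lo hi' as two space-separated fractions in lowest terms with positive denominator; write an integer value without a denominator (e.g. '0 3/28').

14/369 19/369

C = [4/41, 12/41, 14/41, 22/41, 25/41, 34/41, 35/41, 38/41, 1]
j=0 picked index 0: u0 ∈ [0, 4/41)
j=1 picked index 1: u0 ∈ [-5/369, 67/369)
j=2 picked index 1: u0 ∈ [-46/369, 26/369)
j=3 picked index 3: u0 ∈ [1/123, 25/123)
j=4 picked index 3: u0 ∈ [-38/369, 34/369)
j=5 picked index 4: u0 ∈ [-7/369, 20/369)
j=6 picked index 5: u0 ∈ [-7/123, 20/123)
j=7 picked index 5: u0 ∈ [-62/369, 19/369)
j=8 picked index 8: u0 ∈ [14/369, 1/9)
intersection: [14/369, 19/369)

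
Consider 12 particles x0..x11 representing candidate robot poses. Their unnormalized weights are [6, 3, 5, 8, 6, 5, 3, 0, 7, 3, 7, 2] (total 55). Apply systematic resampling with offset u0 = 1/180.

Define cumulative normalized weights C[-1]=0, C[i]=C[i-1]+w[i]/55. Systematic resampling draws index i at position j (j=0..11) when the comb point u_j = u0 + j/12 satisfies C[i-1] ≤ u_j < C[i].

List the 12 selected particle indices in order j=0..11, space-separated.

C = [6/55, 9/55, 14/55, 2/5, 28/55, 3/5, 36/55, 36/55, 43/55, 46/55, 53/55, 1]
j=0: u_0=1/180 ∈ [0, 6/55) → index 0
j=1: u_1=4/45 ∈ [0, 6/55) → index 0
j=2: u_2=31/180 ∈ [9/55, 14/55) → index 2
j=3: u_3=23/90 ∈ [14/55, 2/5) → index 3
j=4: u_4=61/180 ∈ [14/55, 2/5) → index 3
j=5: u_5=19/45 ∈ [2/5, 28/55) → index 4
j=6: u_6=91/180 ∈ [2/5, 28/55) → index 4
j=7: u_7=53/90 ∈ [28/55, 3/5) → index 5
j=8: u_8=121/180 ∈ [36/55, 43/55) → index 8
j=9: u_9=34/45 ∈ [36/55, 43/55) → index 8
j=10: u_10=151/180 ∈ [46/55, 53/55) → index 10
j=11: u_11=83/90 ∈ [46/55, 53/55) → index 10

0 0 2 3 3 4 4 5 8 8 10 10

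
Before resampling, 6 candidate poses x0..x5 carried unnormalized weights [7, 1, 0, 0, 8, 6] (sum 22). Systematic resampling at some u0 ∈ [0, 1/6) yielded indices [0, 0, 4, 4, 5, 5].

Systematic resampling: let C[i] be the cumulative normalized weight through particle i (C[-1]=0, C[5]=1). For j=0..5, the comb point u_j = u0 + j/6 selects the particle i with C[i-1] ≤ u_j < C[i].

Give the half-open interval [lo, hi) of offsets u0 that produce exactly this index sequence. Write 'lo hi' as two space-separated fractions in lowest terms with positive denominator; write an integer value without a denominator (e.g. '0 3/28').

C = [7/22, 4/11, 4/11, 4/11, 8/11, 1]
j=0 picked index 0: u0 ∈ [0, 7/22)
j=1 picked index 0: u0 ∈ [-1/6, 5/33)
j=2 picked index 4: u0 ∈ [1/33, 13/33)
j=3 picked index 4: u0 ∈ [-3/22, 5/22)
j=4 picked index 5: u0 ∈ [2/33, 1/3)
j=5 picked index 5: u0 ∈ [-7/66, 1/6)
intersection: [2/33, 5/33)

2/33 5/33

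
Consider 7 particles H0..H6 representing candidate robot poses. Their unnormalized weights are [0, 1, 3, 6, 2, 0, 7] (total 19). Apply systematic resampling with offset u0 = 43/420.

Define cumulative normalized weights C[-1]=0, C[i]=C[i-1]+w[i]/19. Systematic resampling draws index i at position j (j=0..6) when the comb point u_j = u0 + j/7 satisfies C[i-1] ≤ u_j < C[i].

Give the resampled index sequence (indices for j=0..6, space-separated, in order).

2 3 3 4 6 6 6

C = [0, 1/19, 4/19, 10/19, 12/19, 12/19, 1]
j=0: u_0=43/420 ∈ [1/19, 4/19) → index 2
j=1: u_1=103/420 ∈ [4/19, 10/19) → index 3
j=2: u_2=163/420 ∈ [4/19, 10/19) → index 3
j=3: u_3=223/420 ∈ [10/19, 12/19) → index 4
j=4: u_4=283/420 ∈ [12/19, 1) → index 6
j=5: u_5=49/60 ∈ [12/19, 1) → index 6
j=6: u_6=403/420 ∈ [12/19, 1) → index 6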